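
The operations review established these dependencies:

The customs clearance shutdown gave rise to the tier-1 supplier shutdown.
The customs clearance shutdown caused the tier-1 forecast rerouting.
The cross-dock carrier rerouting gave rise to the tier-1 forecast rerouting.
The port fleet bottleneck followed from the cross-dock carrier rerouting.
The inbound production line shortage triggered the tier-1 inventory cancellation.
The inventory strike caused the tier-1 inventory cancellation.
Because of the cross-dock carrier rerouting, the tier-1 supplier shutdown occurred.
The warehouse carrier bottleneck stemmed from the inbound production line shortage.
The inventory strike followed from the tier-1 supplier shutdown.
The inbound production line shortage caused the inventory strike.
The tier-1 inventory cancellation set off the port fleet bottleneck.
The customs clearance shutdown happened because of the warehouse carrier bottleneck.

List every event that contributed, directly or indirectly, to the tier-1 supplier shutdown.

Immediate causes of the tier-1 supplier shutdown: the customs clearance shutdown, the cross-dock carrier rerouting.
Further upstream: the inbound production line shortage, the warehouse carrier bottleneck.

the cross-dock carrier rerouting, the customs clearance shutdown, the inbound production line shortage, the warehouse carrier bottleneck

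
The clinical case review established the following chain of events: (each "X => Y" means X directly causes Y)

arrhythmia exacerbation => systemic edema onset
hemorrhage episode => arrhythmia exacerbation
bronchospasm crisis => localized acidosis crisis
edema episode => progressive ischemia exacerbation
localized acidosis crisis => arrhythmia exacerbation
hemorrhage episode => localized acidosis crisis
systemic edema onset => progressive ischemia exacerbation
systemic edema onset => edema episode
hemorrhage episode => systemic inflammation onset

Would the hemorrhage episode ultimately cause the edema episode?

Yes

There is a causal chain: the hemorrhage episode → the arrhythmia exacerbation → the systemic edema onset → the edema episode.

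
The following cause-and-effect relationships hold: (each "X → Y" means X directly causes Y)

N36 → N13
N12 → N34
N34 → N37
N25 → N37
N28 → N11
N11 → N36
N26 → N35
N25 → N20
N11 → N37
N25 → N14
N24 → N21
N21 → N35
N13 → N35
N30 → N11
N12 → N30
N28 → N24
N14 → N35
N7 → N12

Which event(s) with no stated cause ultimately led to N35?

N25, N26, N28, N7

Tracing upstream from N35: N35 ← N13 ← N36 ← N11 ← N30 ← N12 ← N7.
A separate upstream branch: N35 ← N21 ← N24 ← N28.
A separate upstream branch: N35 ← N14 ← N25.
A separate upstream branch: N35 ← N26.
Each of those chain origins has no stated cause.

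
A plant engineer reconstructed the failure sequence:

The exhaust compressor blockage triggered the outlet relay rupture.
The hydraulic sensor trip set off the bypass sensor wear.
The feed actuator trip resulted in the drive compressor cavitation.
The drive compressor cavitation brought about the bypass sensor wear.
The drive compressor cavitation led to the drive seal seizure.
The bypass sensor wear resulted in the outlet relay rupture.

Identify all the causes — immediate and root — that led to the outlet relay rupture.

Immediate causes of the outlet relay rupture: the bypass sensor wear, the exhaust compressor blockage.
Further upstream: the feed actuator trip, the hydraulic sensor trip, the drive compressor cavitation.

the bypass sensor wear, the drive compressor cavitation, the exhaust compressor blockage, the feed actuator trip, the hydraulic sensor trip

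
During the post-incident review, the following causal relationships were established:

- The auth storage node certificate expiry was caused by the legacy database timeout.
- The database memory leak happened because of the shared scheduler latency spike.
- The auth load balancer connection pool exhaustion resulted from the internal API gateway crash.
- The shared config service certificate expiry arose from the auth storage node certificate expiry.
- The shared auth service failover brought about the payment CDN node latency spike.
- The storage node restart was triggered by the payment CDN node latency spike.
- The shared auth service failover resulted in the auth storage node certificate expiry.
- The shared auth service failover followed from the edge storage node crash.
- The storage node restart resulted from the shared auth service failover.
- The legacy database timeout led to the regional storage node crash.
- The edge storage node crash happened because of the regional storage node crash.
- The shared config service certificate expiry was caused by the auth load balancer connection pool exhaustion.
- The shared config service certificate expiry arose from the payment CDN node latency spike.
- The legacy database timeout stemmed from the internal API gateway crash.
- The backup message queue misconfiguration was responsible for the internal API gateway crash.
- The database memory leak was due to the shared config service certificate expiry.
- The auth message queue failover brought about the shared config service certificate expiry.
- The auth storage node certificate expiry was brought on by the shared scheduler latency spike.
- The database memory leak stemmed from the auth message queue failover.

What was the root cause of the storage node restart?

Tracing upstream from the storage node restart: the storage node restart ← the shared auth service failover ← the edge storage node crash ← the regional storage node crash ← the legacy database timeout ← the internal API gateway crash ← the backup message queue misconfiguration.
The backup message queue misconfiguration has no stated cause, so it is the root.

the backup message queue misconfiguration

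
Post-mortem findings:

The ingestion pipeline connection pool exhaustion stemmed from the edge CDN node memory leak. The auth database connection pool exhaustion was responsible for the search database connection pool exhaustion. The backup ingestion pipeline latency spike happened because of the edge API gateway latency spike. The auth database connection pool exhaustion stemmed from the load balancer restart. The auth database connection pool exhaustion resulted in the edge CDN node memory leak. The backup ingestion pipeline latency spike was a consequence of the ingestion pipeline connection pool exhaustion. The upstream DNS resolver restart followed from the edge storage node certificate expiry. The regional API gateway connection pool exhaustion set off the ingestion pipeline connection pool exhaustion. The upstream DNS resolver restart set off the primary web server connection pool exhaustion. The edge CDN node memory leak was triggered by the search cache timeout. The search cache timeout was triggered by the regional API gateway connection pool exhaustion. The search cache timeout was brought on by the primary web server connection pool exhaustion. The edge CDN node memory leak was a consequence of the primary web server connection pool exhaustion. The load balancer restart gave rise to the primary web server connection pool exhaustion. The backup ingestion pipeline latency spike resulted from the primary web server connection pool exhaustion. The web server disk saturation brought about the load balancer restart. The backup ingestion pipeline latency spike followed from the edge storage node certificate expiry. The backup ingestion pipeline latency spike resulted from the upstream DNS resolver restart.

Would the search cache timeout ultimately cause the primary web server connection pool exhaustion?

No

The search cache timeout leads to the edge CDN node memory leak, the ingestion pipeline connection pool exhaustion, the backup ingestion pipeline latency spike; the primary web server connection pool exhaustion is not among them.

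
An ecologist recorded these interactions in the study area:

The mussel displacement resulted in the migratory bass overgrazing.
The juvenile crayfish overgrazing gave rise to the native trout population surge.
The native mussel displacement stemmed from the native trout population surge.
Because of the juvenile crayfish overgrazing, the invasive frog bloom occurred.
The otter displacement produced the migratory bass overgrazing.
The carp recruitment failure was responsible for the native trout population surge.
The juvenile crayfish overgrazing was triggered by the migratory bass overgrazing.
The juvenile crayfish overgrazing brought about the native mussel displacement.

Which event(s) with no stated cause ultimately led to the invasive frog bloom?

the mussel displacement, the otter displacement

Tracing upstream from the invasive frog bloom: the invasive frog bloom ← the juvenile crayfish overgrazing ← the migratory bass overgrazing ← the otter displacement.
A separate upstream branch: the invasive frog bloom ← the juvenile crayfish overgrazing ← the migratory bass overgrazing ← the mussel displacement.
Each of those chain origins has no stated cause.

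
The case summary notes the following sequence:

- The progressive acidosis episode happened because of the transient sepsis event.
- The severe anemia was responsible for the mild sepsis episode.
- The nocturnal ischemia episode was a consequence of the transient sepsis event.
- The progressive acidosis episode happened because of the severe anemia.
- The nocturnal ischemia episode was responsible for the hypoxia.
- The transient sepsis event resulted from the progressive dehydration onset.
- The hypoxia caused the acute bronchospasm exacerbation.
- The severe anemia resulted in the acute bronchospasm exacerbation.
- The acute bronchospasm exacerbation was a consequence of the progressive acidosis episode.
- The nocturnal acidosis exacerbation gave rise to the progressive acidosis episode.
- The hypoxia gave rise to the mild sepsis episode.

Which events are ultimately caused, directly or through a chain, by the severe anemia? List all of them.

the acute bronchospasm exacerbation, the mild sepsis episode, the progressive acidosis episode

Direct effects: the progressive acidosis episode, the mild sepsis episode, the acute bronchospasm exacerbation.
Not reachable from it: the progressive dehydration onset, the transient sepsis event, the nocturnal acidosis exacerbation, the nocturnal ischemia episode, the hypoxia.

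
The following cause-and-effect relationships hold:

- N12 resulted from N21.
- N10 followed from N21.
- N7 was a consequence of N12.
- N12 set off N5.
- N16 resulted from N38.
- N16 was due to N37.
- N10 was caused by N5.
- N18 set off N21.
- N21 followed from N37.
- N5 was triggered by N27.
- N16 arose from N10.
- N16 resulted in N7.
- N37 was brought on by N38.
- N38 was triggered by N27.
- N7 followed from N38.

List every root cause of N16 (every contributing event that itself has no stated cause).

Tracing upstream from N16: N16 ← N38 ← N27.
A separate upstream branch: N16 ← N10 ← N21 ← N18.
Each of those chain origins has no stated cause.

N18, N27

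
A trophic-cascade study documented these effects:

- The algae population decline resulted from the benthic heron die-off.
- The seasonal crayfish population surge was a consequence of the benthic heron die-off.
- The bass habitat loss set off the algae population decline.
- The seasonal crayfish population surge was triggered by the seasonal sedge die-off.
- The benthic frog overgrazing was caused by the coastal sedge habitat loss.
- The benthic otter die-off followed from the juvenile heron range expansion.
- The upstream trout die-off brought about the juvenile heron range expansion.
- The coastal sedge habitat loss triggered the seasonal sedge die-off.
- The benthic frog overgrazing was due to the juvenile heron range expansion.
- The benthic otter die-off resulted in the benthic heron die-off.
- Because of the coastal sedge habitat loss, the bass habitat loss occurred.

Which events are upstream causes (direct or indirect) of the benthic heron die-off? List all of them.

Immediate cause of the benthic heron die-off: the benthic otter die-off.
Further upstream: the upstream trout die-off, the juvenile heron range expansion.

the benthic otter die-off, the juvenile heron range expansion, the upstream trout die-off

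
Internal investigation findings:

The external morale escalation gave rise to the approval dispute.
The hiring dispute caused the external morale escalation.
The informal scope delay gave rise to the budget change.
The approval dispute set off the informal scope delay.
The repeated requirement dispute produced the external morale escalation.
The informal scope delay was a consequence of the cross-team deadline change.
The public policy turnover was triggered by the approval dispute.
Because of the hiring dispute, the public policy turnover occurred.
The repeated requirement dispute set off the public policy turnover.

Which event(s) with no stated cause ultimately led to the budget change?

the cross-team deadline change, the hiring dispute, the repeated requirement dispute

Tracing upstream from the budget change: the budget change ← the informal scope delay ← the approval dispute ← the external morale escalation ← the hiring dispute.
A separate upstream branch: the budget change ← the informal scope delay ← the approval dispute ← the external morale escalation ← the repeated requirement dispute.
A separate upstream branch: the budget change ← the informal scope delay ← the cross-team deadline change.
Each of those chain origins has no stated cause.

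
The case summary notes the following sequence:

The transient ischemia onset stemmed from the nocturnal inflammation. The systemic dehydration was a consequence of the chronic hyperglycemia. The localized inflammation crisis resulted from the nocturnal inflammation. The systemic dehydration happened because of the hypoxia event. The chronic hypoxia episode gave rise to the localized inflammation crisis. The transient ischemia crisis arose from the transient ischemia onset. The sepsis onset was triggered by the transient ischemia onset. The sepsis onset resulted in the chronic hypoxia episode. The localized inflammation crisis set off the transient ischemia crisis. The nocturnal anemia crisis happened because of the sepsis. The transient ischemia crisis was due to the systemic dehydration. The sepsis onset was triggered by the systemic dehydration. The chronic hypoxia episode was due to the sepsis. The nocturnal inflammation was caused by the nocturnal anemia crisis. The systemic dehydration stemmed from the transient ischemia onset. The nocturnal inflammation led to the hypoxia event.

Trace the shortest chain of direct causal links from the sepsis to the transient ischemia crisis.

the sepsis → the chronic hypoxia episode
the chronic hypoxia episode → the localized inflammation crisis
the localized inflammation crisis → the transient ischemia crisis
Length: 3 steps.

the sepsis → the chronic hypoxia episode → the localized inflammation crisis → the transient ischemia crisis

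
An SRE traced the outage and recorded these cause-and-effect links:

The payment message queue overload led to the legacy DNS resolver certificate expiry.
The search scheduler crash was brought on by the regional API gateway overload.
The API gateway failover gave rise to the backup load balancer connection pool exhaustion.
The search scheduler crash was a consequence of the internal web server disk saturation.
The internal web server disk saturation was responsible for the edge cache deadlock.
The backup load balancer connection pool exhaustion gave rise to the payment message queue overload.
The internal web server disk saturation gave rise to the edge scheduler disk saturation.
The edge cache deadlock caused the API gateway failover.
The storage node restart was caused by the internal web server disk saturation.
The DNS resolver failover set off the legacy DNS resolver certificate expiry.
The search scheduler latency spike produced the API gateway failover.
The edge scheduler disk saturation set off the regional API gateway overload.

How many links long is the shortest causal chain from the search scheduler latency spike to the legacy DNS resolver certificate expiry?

Shortest chain: the search scheduler latency spike → the API gateway failover → the backup load balancer connection pool exhaustion → the payment message queue overload → the legacy DNS resolver certificate expiry.

4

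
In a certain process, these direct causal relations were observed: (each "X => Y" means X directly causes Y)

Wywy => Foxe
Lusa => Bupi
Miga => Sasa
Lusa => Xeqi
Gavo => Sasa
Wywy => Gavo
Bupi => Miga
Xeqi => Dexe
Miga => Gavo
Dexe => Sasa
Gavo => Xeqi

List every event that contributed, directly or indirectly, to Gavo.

Bupi, Lusa, Miga, Wywy

Immediate causes of Gavo: Wywy, Miga.
Further upstream: Lusa, Bupi.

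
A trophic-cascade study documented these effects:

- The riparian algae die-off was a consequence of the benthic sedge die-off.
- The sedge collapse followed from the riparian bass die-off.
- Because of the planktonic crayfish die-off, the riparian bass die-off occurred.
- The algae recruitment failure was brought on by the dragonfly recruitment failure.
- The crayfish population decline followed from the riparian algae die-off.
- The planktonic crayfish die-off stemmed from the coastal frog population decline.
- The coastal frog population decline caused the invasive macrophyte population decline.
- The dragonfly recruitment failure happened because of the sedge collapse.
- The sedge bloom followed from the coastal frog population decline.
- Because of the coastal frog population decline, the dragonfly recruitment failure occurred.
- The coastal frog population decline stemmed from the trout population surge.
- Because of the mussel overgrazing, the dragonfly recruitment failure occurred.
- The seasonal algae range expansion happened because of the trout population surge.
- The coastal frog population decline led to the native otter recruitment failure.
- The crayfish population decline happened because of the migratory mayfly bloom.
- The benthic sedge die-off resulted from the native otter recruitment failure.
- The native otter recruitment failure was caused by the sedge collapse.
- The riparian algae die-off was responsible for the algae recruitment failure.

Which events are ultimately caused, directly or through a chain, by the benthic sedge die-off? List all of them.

Direct effects: the riparian algae die-off.
2 steps out: the algae recruitment failure, the crayfish population decline.
Not reachable from it: the trout population surge, the coastal frog population decline, the mussel overgrazing, the sedge bloom, the planktonic crayfish die-off, the seasonal algae range expansion, the riparian bass die-off, the sedge collapse, the invasive macrophyte population decline, the native otter recruitment failure, the dragonfly recruitment failure, the migratory mayfly bloom.

the algae recruitment failure, the crayfish population decline, the riparian algae die-off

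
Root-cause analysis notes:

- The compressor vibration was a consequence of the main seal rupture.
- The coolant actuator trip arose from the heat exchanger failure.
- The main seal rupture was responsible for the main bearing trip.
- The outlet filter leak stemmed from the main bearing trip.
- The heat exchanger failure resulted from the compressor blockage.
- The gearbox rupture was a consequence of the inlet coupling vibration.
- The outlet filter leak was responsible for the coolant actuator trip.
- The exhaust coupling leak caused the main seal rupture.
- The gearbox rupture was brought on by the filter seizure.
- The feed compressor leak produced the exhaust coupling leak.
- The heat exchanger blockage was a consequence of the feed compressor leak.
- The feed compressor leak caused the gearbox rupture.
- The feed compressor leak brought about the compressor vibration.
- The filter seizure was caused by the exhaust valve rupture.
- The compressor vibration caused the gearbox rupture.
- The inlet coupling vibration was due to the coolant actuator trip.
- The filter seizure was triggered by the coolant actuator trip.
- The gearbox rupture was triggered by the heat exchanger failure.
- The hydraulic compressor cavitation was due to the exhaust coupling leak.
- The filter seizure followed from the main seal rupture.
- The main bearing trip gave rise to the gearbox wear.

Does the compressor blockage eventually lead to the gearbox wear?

No

The compressor blockage leads to the heat exchanger failure, the coolant actuator trip, the inlet coupling vibration, the filter seizure, the gearbox rupture; the gearbox wear is not among them.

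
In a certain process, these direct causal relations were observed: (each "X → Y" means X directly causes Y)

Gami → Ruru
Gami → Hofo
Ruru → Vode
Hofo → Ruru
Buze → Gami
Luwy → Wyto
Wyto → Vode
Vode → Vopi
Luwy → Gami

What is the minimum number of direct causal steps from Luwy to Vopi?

3

Shortest chain: Luwy → Wyto → Vode → Vopi.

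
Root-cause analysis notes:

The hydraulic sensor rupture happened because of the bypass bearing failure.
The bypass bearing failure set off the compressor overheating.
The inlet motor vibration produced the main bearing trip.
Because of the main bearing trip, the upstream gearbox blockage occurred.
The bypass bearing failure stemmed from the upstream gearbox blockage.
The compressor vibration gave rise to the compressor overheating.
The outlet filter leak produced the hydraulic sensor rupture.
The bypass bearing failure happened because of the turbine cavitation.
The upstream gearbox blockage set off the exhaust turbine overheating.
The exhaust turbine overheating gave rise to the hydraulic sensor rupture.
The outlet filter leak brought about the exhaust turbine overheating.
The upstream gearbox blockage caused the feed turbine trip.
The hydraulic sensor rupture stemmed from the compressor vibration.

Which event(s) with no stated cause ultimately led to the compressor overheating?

the compressor vibration, the inlet motor vibration, the turbine cavitation

Tracing upstream from the compressor overheating: the compressor overheating ← the bypass bearing failure ← the upstream gearbox blockage ← the main bearing trip ← the inlet motor vibration.
A separate upstream branch: the compressor overheating ← the bypass bearing failure ← the turbine cavitation.
A separate upstream branch: the compressor overheating ← the compressor vibration.
Each of those chain origins has no stated cause.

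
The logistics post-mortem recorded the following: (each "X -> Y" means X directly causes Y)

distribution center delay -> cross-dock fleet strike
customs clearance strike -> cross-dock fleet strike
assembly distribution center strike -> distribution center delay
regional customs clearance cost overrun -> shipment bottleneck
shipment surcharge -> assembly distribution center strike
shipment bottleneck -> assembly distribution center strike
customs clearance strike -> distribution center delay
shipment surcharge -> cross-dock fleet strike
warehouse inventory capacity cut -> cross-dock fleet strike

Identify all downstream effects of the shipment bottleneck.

Direct effects: the assembly distribution center strike.
2 steps out: the distribution center delay.
3 steps out: the cross-dock fleet strike.
Not reachable from it: the regional customs clearance cost overrun, the shipment surcharge, the warehouse inventory capacity cut, the customs clearance strike.

the assembly distribution center strike, the cross-dock fleet strike, the distribution center delay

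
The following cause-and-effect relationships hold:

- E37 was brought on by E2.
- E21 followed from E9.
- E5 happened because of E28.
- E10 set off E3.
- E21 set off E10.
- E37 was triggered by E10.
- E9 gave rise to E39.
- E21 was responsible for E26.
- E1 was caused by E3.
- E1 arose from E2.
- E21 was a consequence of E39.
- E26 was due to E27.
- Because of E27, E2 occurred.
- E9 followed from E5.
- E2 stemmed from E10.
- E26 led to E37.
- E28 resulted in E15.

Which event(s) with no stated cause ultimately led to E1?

E27, E28

Tracing upstream from E1: E1 ← E3 ← E10 ← E21 ← E9 ← E5 ← E28.
A separate upstream branch: E1 ← E2 ← E27.
Each of those chain origins has no stated cause.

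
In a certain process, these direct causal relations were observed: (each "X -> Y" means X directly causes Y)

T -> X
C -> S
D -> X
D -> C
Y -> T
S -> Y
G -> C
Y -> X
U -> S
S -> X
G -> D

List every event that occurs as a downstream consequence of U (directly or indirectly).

Direct effects: S.
2 steps out: Y, X.
3 steps out: T.
Not reachable from it: G, D, C.

S, T, X, Y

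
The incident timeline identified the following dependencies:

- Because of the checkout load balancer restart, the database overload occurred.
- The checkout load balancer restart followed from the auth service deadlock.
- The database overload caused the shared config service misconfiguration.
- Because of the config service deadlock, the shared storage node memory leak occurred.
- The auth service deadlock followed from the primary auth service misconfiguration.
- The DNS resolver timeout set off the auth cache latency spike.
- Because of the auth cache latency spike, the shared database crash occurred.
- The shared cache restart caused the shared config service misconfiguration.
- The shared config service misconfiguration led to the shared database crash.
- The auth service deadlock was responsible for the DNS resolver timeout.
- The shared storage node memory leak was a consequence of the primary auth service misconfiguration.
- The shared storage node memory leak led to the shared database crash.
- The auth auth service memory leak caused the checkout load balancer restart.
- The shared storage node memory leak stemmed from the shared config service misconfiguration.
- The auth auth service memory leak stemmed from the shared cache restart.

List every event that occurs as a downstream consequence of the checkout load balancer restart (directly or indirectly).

the database overload, the shared config service misconfiguration, the shared database crash, the shared storage node memory leak

Direct effects: the database overload.
2 steps out: the shared config service misconfiguration.
3 steps out: the shared storage node memory leak, the shared database crash.
Not reachable from it: the config service deadlock, the primary auth service misconfiguration, the shared cache restart, the auth auth service memory leak, the auth service deadlock, the DNS resolver timeout, the auth cache latency spike.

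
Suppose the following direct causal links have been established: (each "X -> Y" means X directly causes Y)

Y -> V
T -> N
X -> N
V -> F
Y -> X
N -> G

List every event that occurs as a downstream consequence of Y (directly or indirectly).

F, G, N, V, X

Direct effects: V, X.
2 steps out: N, F.
3 steps out: G.
Not reachable from it: T.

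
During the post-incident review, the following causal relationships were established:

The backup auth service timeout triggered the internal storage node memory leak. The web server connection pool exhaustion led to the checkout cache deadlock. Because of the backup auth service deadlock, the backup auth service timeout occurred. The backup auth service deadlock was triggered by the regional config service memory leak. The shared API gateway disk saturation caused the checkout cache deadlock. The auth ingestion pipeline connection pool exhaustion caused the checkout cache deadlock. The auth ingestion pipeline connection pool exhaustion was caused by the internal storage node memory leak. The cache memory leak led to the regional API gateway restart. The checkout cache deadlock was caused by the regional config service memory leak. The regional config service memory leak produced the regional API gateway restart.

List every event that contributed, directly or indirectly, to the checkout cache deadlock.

the auth ingestion pipeline connection pool exhaustion, the backup auth service deadlock, the backup auth service timeout, the internal storage node memory leak, the regional config service memory leak, the shared API gateway disk saturation, the web server connection pool exhaustion

Immediate causes of the checkout cache deadlock: the regional config service memory leak, the shared API gateway disk saturation, the web server connection pool exhaustion, the auth ingestion pipeline connection pool exhaustion.
Further upstream: the backup auth service deadlock, the backup auth service timeout, the internal storage node memory leak.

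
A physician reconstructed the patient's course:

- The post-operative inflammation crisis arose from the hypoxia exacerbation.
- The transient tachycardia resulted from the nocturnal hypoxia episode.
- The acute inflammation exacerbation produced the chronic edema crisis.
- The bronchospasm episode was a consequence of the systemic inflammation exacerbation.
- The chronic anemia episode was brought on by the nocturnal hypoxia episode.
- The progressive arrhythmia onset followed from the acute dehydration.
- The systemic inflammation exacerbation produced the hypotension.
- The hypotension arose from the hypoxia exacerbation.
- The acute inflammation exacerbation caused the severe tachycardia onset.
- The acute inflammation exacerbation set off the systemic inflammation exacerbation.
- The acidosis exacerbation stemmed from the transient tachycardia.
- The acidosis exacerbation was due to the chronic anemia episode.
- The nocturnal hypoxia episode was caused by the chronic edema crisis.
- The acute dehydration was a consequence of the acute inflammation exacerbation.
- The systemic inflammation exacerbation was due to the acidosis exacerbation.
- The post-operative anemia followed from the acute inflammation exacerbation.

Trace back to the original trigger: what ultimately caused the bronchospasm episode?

Tracing upstream from the bronchospasm episode: the bronchospasm episode ← the systemic inflammation exacerbation ← the acute inflammation exacerbation.
The acute inflammation exacerbation has no stated cause, so it is the root.

the acute inflammation exacerbation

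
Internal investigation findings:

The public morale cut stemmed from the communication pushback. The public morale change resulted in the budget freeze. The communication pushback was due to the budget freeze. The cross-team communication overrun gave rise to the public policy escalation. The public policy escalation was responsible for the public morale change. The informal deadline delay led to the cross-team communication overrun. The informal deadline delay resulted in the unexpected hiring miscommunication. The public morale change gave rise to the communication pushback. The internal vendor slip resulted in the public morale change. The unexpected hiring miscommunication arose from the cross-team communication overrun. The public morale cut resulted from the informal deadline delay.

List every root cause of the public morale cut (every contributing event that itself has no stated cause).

the informal deadline delay, the internal vendor slip

Tracing upstream from the public morale cut: the public morale cut ← the informal deadline delay.
A separate upstream branch: the public morale cut ← the communication pushback ← the public morale change ← the internal vendor slip.
Each of those chain origins has no stated cause.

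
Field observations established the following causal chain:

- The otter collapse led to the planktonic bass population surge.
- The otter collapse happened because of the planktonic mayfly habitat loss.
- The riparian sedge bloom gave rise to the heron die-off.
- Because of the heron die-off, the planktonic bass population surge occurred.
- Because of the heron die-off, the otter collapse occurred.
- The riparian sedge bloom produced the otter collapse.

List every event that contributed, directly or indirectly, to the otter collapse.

the heron die-off, the planktonic mayfly habitat loss, the riparian sedge bloom

Immediate causes of the otter collapse: the planktonic mayfly habitat loss, the riparian sedge bloom, the heron die-off.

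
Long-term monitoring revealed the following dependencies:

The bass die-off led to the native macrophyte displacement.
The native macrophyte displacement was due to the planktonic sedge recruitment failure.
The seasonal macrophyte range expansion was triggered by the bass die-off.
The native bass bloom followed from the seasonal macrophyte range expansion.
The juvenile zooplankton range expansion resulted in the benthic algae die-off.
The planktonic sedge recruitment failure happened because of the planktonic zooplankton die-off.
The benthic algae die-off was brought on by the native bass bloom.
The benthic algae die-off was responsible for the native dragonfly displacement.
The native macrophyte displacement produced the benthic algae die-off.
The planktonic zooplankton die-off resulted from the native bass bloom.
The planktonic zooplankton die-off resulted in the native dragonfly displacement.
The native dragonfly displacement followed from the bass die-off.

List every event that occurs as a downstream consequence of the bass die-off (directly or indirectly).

the benthic algae die-off, the native bass bloom, the native dragonfly displacement, the native macrophyte displacement, the planktonic sedge recruitment failure, the planktonic zooplankton die-off, the seasonal macrophyte range expansion

Direct effects: the seasonal macrophyte range expansion, the native macrophyte displacement, the native dragonfly displacement.
2 steps out: the native bass bloom, the benthic algae die-off.
3 steps out: the planktonic zooplankton die-off.
4 steps out: the planktonic sedge recruitment failure.
Not reachable from it: the juvenile zooplankton range expansion.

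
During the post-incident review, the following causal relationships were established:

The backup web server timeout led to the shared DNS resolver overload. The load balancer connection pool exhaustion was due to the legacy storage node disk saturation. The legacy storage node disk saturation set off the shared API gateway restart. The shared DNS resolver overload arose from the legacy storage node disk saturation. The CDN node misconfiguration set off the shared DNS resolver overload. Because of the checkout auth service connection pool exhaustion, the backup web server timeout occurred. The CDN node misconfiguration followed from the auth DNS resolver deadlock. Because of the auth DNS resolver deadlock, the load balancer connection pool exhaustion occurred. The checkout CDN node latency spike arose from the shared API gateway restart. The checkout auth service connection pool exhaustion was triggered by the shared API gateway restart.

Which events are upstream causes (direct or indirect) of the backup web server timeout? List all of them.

Immediate cause of the backup web server timeout: the checkout auth service connection pool exhaustion.
Further upstream: the legacy storage node disk saturation, the shared API gateway restart.

the checkout auth service connection pool exhaustion, the legacy storage node disk saturation, the shared API gateway restart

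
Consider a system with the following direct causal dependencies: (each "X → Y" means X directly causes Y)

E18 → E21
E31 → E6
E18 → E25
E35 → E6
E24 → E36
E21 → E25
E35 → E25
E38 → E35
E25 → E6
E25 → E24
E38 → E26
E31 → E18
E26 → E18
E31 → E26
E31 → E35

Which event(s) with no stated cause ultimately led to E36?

E31, E38

Tracing upstream from E36: E36 ← E24 ← E25 ← E35 ← E31.
A separate upstream branch: E36 ← E24 ← E25 ← E35 ← E38.
Each of those chain origins has no stated cause.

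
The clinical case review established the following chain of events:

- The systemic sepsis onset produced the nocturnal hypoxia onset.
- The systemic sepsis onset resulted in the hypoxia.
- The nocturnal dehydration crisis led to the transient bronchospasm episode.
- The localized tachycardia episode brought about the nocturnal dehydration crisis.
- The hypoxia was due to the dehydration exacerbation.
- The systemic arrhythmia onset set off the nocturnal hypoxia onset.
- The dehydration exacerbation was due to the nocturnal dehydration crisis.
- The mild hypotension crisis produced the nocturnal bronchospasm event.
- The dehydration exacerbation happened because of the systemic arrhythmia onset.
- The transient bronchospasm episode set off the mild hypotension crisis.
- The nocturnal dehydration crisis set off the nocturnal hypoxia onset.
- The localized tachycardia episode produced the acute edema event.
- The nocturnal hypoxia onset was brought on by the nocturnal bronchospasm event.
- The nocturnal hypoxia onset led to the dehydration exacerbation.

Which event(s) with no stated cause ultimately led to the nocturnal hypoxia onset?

the localized tachycardia episode, the systemic arrhythmia onset, the systemic sepsis onset

Tracing upstream from the nocturnal hypoxia onset: the nocturnal hypoxia onset ← the nocturnal dehydration crisis ← the localized tachycardia episode.
A separate upstream branch: the nocturnal hypoxia onset ← the systemic arrhythmia onset.
A separate upstream branch: the nocturnal hypoxia onset ← the systemic sepsis onset.
Each of those chain origins has no stated cause.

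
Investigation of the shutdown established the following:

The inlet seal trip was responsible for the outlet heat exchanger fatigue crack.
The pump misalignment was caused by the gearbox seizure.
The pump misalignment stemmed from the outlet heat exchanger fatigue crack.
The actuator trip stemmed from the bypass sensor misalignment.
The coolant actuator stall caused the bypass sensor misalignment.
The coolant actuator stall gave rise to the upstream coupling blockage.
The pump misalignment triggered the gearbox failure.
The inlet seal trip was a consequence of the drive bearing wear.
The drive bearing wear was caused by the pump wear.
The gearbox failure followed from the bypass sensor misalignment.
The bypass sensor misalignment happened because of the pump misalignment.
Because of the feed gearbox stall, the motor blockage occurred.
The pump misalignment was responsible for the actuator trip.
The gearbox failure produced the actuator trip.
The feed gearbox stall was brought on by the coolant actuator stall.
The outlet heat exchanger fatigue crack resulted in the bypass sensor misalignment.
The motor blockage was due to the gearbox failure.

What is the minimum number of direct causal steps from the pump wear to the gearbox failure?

Shortest chain: the pump wear → the drive bearing wear → the inlet seal trip → the outlet heat exchanger fatigue crack → the pump misalignment → the gearbox failure.

5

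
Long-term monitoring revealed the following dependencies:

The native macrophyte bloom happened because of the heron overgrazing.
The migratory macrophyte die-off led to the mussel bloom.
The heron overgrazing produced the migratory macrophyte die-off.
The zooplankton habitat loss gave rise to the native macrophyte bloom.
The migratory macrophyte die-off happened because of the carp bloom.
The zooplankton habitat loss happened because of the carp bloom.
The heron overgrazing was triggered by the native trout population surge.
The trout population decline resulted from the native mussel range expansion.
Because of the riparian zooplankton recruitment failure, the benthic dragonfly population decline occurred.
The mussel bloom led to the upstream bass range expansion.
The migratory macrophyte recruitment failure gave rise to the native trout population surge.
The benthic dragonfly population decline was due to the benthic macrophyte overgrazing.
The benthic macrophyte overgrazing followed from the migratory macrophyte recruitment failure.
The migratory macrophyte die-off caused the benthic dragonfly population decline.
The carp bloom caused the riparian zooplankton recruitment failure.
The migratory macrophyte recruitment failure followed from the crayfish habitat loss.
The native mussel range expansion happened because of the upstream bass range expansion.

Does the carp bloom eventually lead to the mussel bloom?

Yes

There is a causal chain: the carp bloom → the migratory macrophyte die-off → the mussel bloom.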